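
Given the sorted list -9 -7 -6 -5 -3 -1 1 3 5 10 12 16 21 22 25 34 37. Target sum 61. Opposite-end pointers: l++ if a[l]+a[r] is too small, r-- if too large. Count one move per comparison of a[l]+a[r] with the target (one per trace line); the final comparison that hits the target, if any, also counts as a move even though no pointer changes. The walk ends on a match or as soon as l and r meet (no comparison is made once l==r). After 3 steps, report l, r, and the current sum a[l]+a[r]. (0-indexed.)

[0,16] -9+37=28 <61 → l++
[1,16] -7+37=30 <61 → l++
[2,16] -6+37=31 <61 → l++

l=3, r=16, sum=32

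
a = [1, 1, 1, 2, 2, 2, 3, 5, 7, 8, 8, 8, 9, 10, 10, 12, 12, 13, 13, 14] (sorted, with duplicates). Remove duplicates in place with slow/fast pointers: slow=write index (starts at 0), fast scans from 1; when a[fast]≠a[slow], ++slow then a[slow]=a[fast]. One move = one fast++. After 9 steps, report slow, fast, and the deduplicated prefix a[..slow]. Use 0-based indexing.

slow=5, fast=10, prefix=[1, 2, 3, 5, 7, 8]

slow=0 fast=1: a[fast]=1=a[slow] dup, fast++
slow=0 fast=2: a[fast]=1=a[slow] dup, fast++
slow=0 fast=3: a[fast]=2≠a[slow]=1 write a[1]=2, slow++,fast++
slow=1 fast=4: a[fast]=2=a[slow] dup, fast++
slow=1 fast=5: a[fast]=2=a[slow] dup, fast++
slow=1 fast=6: a[fast]=3≠a[slow]=2 write a[2]=3, slow++,fast++
slow=2 fast=7: a[fast]=5≠a[slow]=3 write a[3]=5, slow++,fast++
slow=3 fast=8: a[fast]=7≠a[slow]=5 write a[4]=7, slow++,fast++
slow=4 fast=9: a[fast]=8≠a[slow]=7 write a[5]=8, slow++,fast++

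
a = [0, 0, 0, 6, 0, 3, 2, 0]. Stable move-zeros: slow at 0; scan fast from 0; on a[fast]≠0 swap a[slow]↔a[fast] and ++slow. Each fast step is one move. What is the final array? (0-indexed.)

slow=0 fast=0: a[fast]=0, fast++
slow=0 fast=1: a[fast]=0, fast++
slow=0 fast=2: a[fast]=0, fast++
slow=0 fast=3: a[fast]=6≠0 swap→a[0]=6, slow++,fast++
slow=1 fast=4: a[fast]=0, fast++
slow=1 fast=5: a[fast]=3≠0 swap→a[1]=3, slow++,fast++
slow=2 fast=6: a[fast]=2≠0 swap→a[2]=2, slow++,fast++
slow=3 fast=7: a[fast]=0, fast++

[6, 3, 2, 0, 0, 0, 0, 0]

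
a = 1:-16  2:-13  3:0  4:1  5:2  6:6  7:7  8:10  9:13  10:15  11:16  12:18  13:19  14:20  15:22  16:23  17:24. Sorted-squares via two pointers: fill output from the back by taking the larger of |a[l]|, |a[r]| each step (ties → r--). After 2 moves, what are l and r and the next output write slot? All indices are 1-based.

l=1, r=15, next write slot=15

l=1 r=17: |-16|<=|24| out[17]=576, r--
l=1 r=16: |-16|<=|23| out[16]=529, r--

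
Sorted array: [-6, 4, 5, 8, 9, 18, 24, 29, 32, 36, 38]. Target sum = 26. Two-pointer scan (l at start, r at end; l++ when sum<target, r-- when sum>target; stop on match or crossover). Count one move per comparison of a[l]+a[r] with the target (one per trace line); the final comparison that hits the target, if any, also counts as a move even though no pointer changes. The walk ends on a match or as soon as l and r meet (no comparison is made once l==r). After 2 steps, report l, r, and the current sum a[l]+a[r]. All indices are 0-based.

[0,10] -6+38=32 >26 → r--
[0,9] -6+36=30 >26 → r--

l=0, r=8, sum=26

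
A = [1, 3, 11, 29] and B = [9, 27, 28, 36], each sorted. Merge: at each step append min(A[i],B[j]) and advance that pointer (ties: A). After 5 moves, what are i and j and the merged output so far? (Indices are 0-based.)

[i=0,j=0] A[i]=1<=B[j]=9 take 1 → i++
[i=1,j=0] A[i]=3<=B[j]=9 take 3 → i++
[i=2,j=0] A[i]=11>B[j]=9 take 9 → j++
[i=2,j=1] A[i]=11<=B[j]=27 take 11 → i++
[i=3,j=1] A[i]=29>B[j]=27 take 27 → j++

i=3, j=2, merged so far=[1, 3, 9, 11, 27]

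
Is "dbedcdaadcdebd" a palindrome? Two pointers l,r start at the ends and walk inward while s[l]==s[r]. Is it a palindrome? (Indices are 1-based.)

[1,14] 'd'=='d' → l++,r--
[2,13] 'b'=='b' → l++,r--
[3,12] 'e'=='e' → l++,r--
[4,11] 'd'=='d' → l++,r--
[5,10] 'c'=='c' → l++,r--
[6,9] 'd'=='d' → l++,r--
[7,8] 'a'=='a' → l++,r--

palindrome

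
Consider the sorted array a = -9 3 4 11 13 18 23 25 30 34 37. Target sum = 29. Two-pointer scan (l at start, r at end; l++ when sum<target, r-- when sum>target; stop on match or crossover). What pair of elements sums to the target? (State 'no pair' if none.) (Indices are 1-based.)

l=1 r=11: -9+37=28 <29, l++
l=2 r=11: 3+37=40 >29, r--
l=2 r=10: 3+34=37 >29, r--
l=2 r=9: 3+30=33 >29, r--
l=2 r=8: 3+25=28 <29, l++
l=3 r=8: 4+25=29, found

(4, 25)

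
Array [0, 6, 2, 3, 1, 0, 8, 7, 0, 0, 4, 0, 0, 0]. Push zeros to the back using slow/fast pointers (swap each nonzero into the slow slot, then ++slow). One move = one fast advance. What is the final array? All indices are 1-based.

[6, 2, 3, 1, 8, 7, 4, 0, 0, 0, 0, 0, 0, 0]

slow=1 fast=1: a[fast]=0, fast++
slow=1 fast=2: a[fast]=6≠0 swap→a[1]=6, slow++,fast++
slow=2 fast=3: a[fast]=2≠0 swap→a[2]=2, slow++,fast++
slow=3 fast=4: a[fast]=3≠0 swap→a[3]=3, slow++,fast++
slow=4 fast=5: a[fast]=1≠0 swap→a[4]=1, slow++,fast++
slow=5 fast=6: a[fast]=0, fast++
slow=5 fast=7: a[fast]=8≠0 swap→a[5]=8, slow++,fast++
slow=6 fast=8: a[fast]=7≠0 swap→a[6]=7, slow++,fast++
slow=7 fast=9: a[fast]=0, fast++
slow=7 fast=10: a[fast]=0, fast++
slow=7 fast=11: a[fast]=4≠0 swap→a[7]=4, slow++,fast++
slow=8 fast=12: a[fast]=0, fast++
slow=8 fast=13: a[fast]=0, fast++
slow=8 fast=14: a[fast]=0, fast++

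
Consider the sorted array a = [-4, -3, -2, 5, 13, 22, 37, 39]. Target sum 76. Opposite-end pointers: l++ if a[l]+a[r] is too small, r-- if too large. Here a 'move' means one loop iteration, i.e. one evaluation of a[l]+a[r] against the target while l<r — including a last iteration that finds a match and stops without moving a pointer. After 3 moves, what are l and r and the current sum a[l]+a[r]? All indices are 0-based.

l=3, r=7, sum=44

l=0 r=7: -4+39=35 <76, l++
l=1 r=7: -3+39=36 <76, l++
l=2 r=7: -2+39=37 <76, l++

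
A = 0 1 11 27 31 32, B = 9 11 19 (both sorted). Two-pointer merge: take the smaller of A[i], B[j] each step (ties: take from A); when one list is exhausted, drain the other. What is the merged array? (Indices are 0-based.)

[0, 1, 9, 11, 11, 19, 27, 31, 32]

i=0 j=0: A[i]=0<=B[j]=9 take 0, i++
i=1 j=0: A[i]=1<=B[j]=9 take 1, i++
i=2 j=0: A[i]=11>B[j]=9 take 9, j++
i=2 j=1: A[i]=11<=B[j]=11 take 11, i++
i=3 j=1: A[i]=27>B[j]=11 take 11, j++
i=3 j=2: A[i]=27>B[j]=19 take 19, j++
i=3 j=3: B done, take A[i]=27, i++
i=4 j=3: B done, take A[i]=31, i++
i=5 j=3: B done, take A[i]=32, i++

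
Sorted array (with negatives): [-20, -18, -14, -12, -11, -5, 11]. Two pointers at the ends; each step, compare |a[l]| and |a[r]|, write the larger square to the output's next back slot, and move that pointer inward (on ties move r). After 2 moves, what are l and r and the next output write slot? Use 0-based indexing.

l=0 r=6: |-20|>|11| out[6]=400, l++
l=1 r=6: |-18|>|11| out[5]=324, l++

l=2, r=6, next write slot=4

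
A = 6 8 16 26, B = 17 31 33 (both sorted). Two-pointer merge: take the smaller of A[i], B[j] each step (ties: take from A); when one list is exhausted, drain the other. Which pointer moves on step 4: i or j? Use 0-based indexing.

i=0 j=0: A[i]=6<=B[j]=17 take 6, i++
i=1 j=0: A[i]=8<=B[j]=17 take 8, i++
i=2 j=0: A[i]=16<=B[j]=17 take 16, i++
i=3 j=0: A[i]=26>B[j]=17 take 17, j++

j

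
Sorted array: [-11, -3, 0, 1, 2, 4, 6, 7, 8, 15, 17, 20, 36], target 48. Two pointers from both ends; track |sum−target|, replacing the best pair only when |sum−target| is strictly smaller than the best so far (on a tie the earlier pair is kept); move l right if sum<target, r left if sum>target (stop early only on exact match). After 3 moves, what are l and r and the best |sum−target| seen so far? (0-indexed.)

[0,12] -11+36=25 d=23 * → l++
[1,12] -3+36=33 d=15 * → l++
[2,12] 0+36=36 d=12 * → l++

l=3, r=12, best |Δ|=12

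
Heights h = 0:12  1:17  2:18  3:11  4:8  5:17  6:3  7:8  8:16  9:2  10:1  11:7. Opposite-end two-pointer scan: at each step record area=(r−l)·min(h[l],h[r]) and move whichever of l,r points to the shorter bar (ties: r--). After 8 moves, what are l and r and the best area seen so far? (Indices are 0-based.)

l=1, r=4, best area=112

[0,11] min(12,7)*11=77 best=77 * → r--
[0,10] min(12,1)*10=10 best=77 → r--
[0,9] min(12,2)*9=18 best=77 → r--
[0,8] min(12,16)*8=96 best=96 * → l++
[1,8] min(17,16)*7=112 best=112 * → r--
[1,7] min(17,8)*6=48 best=112 → r--
[1,6] min(17,3)*5=15 best=112 → r--
[1,5] min(17,17)*4=68 best=112 → r--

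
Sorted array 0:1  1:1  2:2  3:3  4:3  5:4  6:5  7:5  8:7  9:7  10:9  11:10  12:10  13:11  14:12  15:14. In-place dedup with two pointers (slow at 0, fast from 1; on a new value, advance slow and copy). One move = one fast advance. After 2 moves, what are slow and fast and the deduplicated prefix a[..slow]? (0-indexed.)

(s=0,f=1) a[fast]=1=a[slow] dup → fast++
(s=0,f=2) a[fast]=2≠a[slow]=1 write a[1]=2 → slow++,fast++

slow=1, fast=3, prefix=[1, 2]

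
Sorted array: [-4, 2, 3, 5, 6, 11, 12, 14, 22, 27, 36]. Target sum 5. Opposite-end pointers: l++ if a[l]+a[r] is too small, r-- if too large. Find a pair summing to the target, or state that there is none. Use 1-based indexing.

(2, 3)

[1,11] -4+36=32 >5 → r--
[1,10] -4+27=23 >5 → r--
[1,9] -4+22=18 >5 → r--
[1,8] -4+14=10 >5 → r--
[1,7] -4+12=8 >5 → r--
[1,6] -4+11=7 >5 → r--
[1,5] -4+6=2 <5 → l++
[2,5] 2+6=8 >5 → r--
[2,4] 2+5=7 >5 → r--
[2,3] 2+3=5 → found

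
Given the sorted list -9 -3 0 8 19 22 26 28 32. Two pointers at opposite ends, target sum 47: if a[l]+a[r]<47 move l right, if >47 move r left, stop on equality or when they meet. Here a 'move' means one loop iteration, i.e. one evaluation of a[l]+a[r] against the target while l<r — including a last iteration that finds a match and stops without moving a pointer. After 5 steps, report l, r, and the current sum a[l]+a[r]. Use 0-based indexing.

l=0 r=8: -9+32=23 <47, l++
l=1 r=8: -3+32=29 <47, l++
l=2 r=8: 0+32=32 <47, l++
l=3 r=8: 8+32=40 <47, l++
l=4 r=8: 19+32=51 >47, r--

l=4, r=7, sum=47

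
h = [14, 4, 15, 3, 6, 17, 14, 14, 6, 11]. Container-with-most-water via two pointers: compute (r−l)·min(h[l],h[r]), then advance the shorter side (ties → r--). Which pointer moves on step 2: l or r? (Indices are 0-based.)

[0,9] min(14,11)*9=99 best=99 * → r--
[0,8] min(14,6)*8=48 best=99 → r--

r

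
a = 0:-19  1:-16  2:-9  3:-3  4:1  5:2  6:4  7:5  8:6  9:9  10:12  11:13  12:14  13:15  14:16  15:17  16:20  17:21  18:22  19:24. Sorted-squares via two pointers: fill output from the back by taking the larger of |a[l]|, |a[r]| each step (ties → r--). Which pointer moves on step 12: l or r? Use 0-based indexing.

[0,19] |-19|<=|24| out[19]=576 → r--
[0,18] |-19|<=|22| out[18]=484 → r--
[0,17] |-19|<=|21| out[17]=441 → r--
[0,16] |-19|<=|20| out[16]=400 → r--
[0,15] |-19|>|17| out[15]=361 → l++
[1,15] |-16|<=|17| out[14]=289 → r--
[1,14] |-16|<=|16| out[13]=256 → r--
[1,13] |-16|>|15| out[12]=256 → l++
[2,13] |-9|<=|15| out[11]=225 → r--
[2,12] |-9|<=|14| out[10]=196 → r--
[2,11] |-9|<=|13| out[9]=169 → r--
[2,10] |-9|<=|12| out[8]=144 → r--

r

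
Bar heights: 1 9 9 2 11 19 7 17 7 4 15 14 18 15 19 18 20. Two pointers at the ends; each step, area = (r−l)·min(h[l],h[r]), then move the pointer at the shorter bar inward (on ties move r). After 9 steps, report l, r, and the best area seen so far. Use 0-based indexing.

[0,16] min(1,20)*16=16 best=16 * → l++
[1,16] min(9,20)*15=135 best=135 * → l++
[2,16] min(9,20)*14=126 best=135 → l++
[3,16] min(2,20)*13=26 best=135 → l++
[4,16] min(11,20)*12=132 best=135 → l++
[5,16] min(19,20)*11=209 best=209 * → l++
[6,16] min(7,20)*10=70 best=209 → l++
[7,16] min(17,20)*9=153 best=209 → l++
[8,16] min(7,20)*8=56 best=209 → l++

l=9, r=16, best area=209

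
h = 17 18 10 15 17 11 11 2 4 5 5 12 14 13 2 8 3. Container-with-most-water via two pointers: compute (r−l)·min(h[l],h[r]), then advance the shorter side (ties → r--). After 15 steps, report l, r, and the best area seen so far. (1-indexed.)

l=1, r=2, best area=169

[1,17] min(17,3)*16=48 best=48 * → r--
[1,16] min(17,8)*15=120 best=120 * → r--
[1,15] min(17,2)*14=28 best=120 → r--
[1,14] min(17,13)*13=169 best=169 * → r--
[1,13] min(17,14)*12=168 best=169 → r--
[1,12] min(17,12)*11=132 best=169 → r--
[1,11] min(17,5)*10=50 best=169 → r--
[1,10] min(17,5)*9=45 best=169 → r--
[1,9] min(17,4)*8=32 best=169 → r--
[1,8] min(17,2)*7=14 best=169 → r--
[1,7] min(17,11)*6=66 best=169 → r--
[1,6] min(17,11)*5=55 best=169 → r--
[1,5] min(17,17)*4=68 best=169 → r--
[1,4] min(17,15)*3=45 best=169 → r--
[1,3] min(17,10)*2=20 best=169 → r--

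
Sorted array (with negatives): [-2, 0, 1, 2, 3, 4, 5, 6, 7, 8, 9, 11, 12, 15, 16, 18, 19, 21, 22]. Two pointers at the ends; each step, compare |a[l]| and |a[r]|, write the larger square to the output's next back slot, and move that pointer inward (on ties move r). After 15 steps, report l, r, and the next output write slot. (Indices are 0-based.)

l=0, r=3, next write slot=3

[0,18] |-2|<=|22| out[18]=484 → r--
[0,17] |-2|<=|21| out[17]=441 → r--
[0,16] |-2|<=|19| out[16]=361 → r--
[0,15] |-2|<=|18| out[15]=324 → r--
[0,14] |-2|<=|16| out[14]=256 → r--
[0,13] |-2|<=|15| out[13]=225 → r--
[0,12] |-2|<=|12| out[12]=144 → r--
[0,11] |-2|<=|11| out[11]=121 → r--
[0,10] |-2|<=|9| out[10]=81 → r--
[0,9] |-2|<=|8| out[9]=64 → r--
[0,8] |-2|<=|7| out[8]=49 → r--
[0,7] |-2|<=|6| out[7]=36 → r--
[0,6] |-2|<=|5| out[6]=25 → r--
[0,5] |-2|<=|4| out[5]=16 → r--
[0,4] |-2|<=|3| out[4]=9 → r--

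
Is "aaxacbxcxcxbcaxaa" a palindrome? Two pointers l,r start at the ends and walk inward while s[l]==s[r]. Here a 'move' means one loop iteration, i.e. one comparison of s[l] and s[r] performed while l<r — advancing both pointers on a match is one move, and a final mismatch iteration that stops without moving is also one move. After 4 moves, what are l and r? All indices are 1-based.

l=1 r=17: 'a'=='a', l++,r--
l=2 r=16: 'a'=='a', l++,r--
l=3 r=15: 'x'=='x', l++,r--
l=4 r=14: 'a'=='a', l++,r--

l=5, r=13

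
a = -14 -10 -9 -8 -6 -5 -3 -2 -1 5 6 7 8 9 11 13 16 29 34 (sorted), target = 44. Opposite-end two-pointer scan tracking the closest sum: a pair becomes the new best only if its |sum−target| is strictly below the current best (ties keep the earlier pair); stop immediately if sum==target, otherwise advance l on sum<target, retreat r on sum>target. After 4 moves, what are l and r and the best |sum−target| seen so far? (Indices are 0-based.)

l=0 r=18: -14+34=20 d=24 *, l++
l=1 r=18: -10+34=24 d=20 *, l++
l=2 r=18: -9+34=25 d=19 *, l++
l=3 r=18: -8+34=26 d=18 *, l++

l=4, r=18, best |Δ|=18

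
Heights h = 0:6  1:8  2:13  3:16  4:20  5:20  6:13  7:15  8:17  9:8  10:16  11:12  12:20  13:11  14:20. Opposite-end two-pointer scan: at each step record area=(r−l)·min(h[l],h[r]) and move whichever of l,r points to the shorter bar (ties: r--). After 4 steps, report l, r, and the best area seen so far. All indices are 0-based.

l=0 r=14: min(6,20)*14=84 best=84 *, l++
l=1 r=14: min(8,20)*13=104 best=104 *, l++
l=2 r=14: min(13,20)*12=156 best=156 *, l++
l=3 r=14: min(16,20)*11=176 best=176 *, l++

l=4, r=14, best area=176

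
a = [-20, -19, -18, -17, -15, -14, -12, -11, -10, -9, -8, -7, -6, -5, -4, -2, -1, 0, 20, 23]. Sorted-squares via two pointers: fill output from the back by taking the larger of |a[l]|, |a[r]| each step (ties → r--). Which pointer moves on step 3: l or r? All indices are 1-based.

l

l=1 r=20: |-20|<=|23| out[20]=529, r--
l=1 r=19: |-20|<=|20| out[19]=400, r--
l=1 r=18: |-20|>|0| out[18]=400, l++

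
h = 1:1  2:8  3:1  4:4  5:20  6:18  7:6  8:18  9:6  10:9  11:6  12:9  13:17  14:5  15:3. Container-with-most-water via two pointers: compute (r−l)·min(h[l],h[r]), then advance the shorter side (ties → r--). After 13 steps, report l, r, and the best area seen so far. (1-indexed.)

[1,15] min(1,3)*14=14 best=14 * → l++
[2,15] min(8,3)*13=39 best=39 * → r--
[2,14] min(8,5)*12=60 best=60 * → r--
[2,13] min(8,17)*11=88 best=88 * → l++
[3,13] min(1,17)*10=10 best=88 → l++
[4,13] min(4,17)*9=36 best=88 → l++
[5,13] min(20,17)*8=136 best=136 * → r--
[5,12] min(20,9)*7=63 best=136 → r--
[5,11] min(20,6)*6=36 best=136 → r--
[5,10] min(20,9)*5=45 best=136 → r--
[5,9] min(20,6)*4=24 best=136 → r--
[5,8] min(20,18)*3=54 best=136 → r--
[5,7] min(20,6)*2=12 best=136 → r--

l=5, r=6, best area=136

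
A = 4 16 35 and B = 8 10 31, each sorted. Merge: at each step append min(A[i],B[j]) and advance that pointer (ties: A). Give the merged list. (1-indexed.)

[4, 8, 10, 16, 31, 35]

i=1 j=1: A[i]=4<=B[j]=8 take 4, i++
i=2 j=1: A[i]=16>B[j]=8 take 8, j++
i=2 j=2: A[i]=16>B[j]=10 take 10, j++
i=2 j=3: A[i]=16<=B[j]=31 take 16, i++
i=3 j=3: A[i]=35>B[j]=31 take 31, j++
i=3 j=4: B done, take A[i]=35, i++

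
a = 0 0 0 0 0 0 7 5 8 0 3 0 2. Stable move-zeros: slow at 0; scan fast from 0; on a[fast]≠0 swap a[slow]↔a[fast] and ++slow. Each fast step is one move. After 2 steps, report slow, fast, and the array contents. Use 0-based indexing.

slow=0, fast=2, a=[0, 0, 0, 0, 0, 0, 7, 5, 8, 0, 3, 0, 2]

slow=0 fast=0: a[fast]=0, fast++
slow=0 fast=1: a[fast]=0, fast++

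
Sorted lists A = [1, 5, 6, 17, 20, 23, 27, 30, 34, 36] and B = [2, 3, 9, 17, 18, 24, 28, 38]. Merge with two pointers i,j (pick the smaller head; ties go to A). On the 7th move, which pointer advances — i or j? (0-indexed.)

i

i=0 j=0: A[i]=1<=B[j]=2 take 1, i++
i=1 j=0: A[i]=5>B[j]=2 take 2, j++
i=1 j=1: A[i]=5>B[j]=3 take 3, j++
i=1 j=2: A[i]=5<=B[j]=9 take 5, i++
i=2 j=2: A[i]=6<=B[j]=9 take 6, i++
i=3 j=2: A[i]=17>B[j]=9 take 9, j++
i=3 j=3: A[i]=17<=B[j]=17 take 17, i++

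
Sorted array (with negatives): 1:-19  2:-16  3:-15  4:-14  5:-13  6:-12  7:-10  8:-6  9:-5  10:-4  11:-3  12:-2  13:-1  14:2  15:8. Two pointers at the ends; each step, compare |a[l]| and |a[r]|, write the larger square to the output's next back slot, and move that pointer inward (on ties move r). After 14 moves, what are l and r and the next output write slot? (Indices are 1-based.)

l=13, r=13, next write slot=1

[1,15] |-19|>|8| out[15]=361 → l++
[2,15] |-16|>|8| out[14]=256 → l++
[3,15] |-15|>|8| out[13]=225 → l++
[4,15] |-14|>|8| out[12]=196 → l++
[5,15] |-13|>|8| out[11]=169 → l++
[6,15] |-12|>|8| out[10]=144 → l++
[7,15] |-10|>|8| out[9]=100 → l++
[8,15] |-6|<=|8| out[8]=64 → r--
[8,14] |-6|>|2| out[7]=36 → l++
[9,14] |-5|>|2| out[6]=25 → l++
[10,14] |-4|>|2| out[5]=16 → l++
[11,14] |-3|>|2| out[4]=9 → l++
[12,14] |-2|<=|2| out[3]=4 → r--
[12,13] |-2|>|-1| out[2]=4 → l++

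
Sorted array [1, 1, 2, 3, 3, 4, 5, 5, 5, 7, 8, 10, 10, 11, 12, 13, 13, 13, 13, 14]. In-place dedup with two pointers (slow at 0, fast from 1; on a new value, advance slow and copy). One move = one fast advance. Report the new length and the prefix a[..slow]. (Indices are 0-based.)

slow=0 fast=1: a[fast]=1=a[slow] dup, fast++
slow=0 fast=2: a[fast]=2≠a[slow]=1 write a[1]=2, slow++,fast++
slow=1 fast=3: a[fast]=3≠a[slow]=2 write a[2]=3, slow++,fast++
slow=2 fast=4: a[fast]=3=a[slow] dup, fast++
slow=2 fast=5: a[fast]=4≠a[slow]=3 write a[3]=4, slow++,fast++
slow=3 fast=6: a[fast]=5≠a[slow]=4 write a[4]=5, slow++,fast++
slow=4 fast=7: a[fast]=5=a[slow] dup, fast++
slow=4 fast=8: a[fast]=5=a[slow] dup, fast++
slow=4 fast=9: a[fast]=7≠a[slow]=5 write a[5]=7, slow++,fast++
slow=5 fast=10: a[fast]=8≠a[slow]=7 write a[6]=8, slow++,fast++
slow=6 fast=11: a[fast]=10≠a[slow]=8 write a[7]=10, slow++,fast++
slow=7 fast=12: a[fast]=10=a[slow] dup, fast++
slow=7 fast=13: a[fast]=11≠a[slow]=10 write a[8]=11, slow++,fast++
slow=8 fast=14: a[fast]=12≠a[slow]=11 write a[9]=12, slow++,fast++
slow=9 fast=15: a[fast]=13≠a[slow]=12 write a[10]=13, slow++,fast++
slow=10 fast=16: a[fast]=13=a[slow] dup, fast++
slow=10 fast=17: a[fast]=13=a[slow] dup, fast++
slow=10 fast=18: a[fast]=13=a[slow] dup, fast++
slow=10 fast=19: a[fast]=14≠a[slow]=13 write a[11]=14, slow++,fast++

length 12; prefix = [1, 2, 3, 4, 5, 7, 8, 10, 11, 12, 13, 14]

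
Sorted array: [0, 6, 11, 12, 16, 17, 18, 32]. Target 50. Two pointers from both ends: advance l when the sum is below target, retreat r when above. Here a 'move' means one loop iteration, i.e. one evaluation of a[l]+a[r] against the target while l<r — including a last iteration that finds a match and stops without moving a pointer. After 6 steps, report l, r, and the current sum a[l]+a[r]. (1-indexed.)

[1,8] 0+32=32 <50 → l++
[2,8] 6+32=38 <50 → l++
[3,8] 11+32=43 <50 → l++
[4,8] 12+32=44 <50 → l++
[5,8] 16+32=48 <50 → l++
[6,8] 17+32=49 <50 → l++

l=7, r=8, sum=50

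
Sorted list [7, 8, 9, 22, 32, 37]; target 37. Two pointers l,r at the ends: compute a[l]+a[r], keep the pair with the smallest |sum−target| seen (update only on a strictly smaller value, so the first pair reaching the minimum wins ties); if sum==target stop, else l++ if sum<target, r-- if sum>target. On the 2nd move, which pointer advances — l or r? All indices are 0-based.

[0,5] 7+37=44 d=7 * → r--
[0,4] 7+32=39 d=2 * → r--

r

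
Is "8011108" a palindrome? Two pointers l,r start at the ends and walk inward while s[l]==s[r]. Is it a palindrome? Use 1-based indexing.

[1,7] '8'=='8' → l++,r--
[2,6] '0'=='0' → l++,r--
[3,5] '1'=='1' → l++,r--

palindrome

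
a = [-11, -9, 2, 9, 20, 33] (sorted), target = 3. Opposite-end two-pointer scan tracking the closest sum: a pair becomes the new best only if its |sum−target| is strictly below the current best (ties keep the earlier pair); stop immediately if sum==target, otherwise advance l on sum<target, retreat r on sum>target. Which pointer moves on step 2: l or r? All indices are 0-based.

r

[0,5] -11+33=22 d=19 * → r--
[0,4] -11+20=9 d=6 * → r--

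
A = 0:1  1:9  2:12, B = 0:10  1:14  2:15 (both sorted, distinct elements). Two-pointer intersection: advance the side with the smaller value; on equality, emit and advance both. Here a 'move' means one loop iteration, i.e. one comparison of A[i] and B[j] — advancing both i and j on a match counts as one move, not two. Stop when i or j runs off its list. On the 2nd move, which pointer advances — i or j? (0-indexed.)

i

i=0 j=0: 1<10, i++
i=1 j=0: 9<10, i++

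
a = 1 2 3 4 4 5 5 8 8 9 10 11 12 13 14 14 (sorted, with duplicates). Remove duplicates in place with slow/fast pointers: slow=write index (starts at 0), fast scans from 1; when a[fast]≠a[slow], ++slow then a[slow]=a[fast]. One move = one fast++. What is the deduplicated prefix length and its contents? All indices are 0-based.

slow=0 fast=1: a[fast]=2≠a[slow]=1 write a[1]=2, slow++,fast++
slow=1 fast=2: a[fast]=3≠a[slow]=2 write a[2]=3, slow++,fast++
slow=2 fast=3: a[fast]=4≠a[slow]=3 write a[3]=4, slow++,fast++
slow=3 fast=4: a[fast]=4=a[slow] dup, fast++
slow=3 fast=5: a[fast]=5≠a[slow]=4 write a[4]=5, slow++,fast++
slow=4 fast=6: a[fast]=5=a[slow] dup, fast++
slow=4 fast=7: a[fast]=8≠a[slow]=5 write a[5]=8, slow++,fast++
slow=5 fast=8: a[fast]=8=a[slow] dup, fast++
slow=5 fast=9: a[fast]=9≠a[slow]=8 write a[6]=9, slow++,fast++
slow=6 fast=10: a[fast]=10≠a[slow]=9 write a[7]=10, slow++,fast++
slow=7 fast=11: a[fast]=11≠a[slow]=10 write a[8]=11, slow++,fast++
slow=8 fast=12: a[fast]=12≠a[slow]=11 write a[9]=12, slow++,fast++
slow=9 fast=13: a[fast]=13≠a[slow]=12 write a[10]=13, slow++,fast++
slow=10 fast=14: a[fast]=14≠a[slow]=13 write a[11]=14, slow++,fast++
slow=11 fast=15: a[fast]=14=a[slow] dup, fast++

length 12; prefix = [1, 2, 3, 4, 5, 8, 9, 10, 11, 12, 13, 14]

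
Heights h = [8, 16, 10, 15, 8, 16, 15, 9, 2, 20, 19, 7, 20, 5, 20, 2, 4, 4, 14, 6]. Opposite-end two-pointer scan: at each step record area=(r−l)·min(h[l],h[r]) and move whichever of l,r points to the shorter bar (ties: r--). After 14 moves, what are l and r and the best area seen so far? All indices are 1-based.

l=10, r=15, best area=238

l=1 r=20: min(8,6)*19=114 best=114 *, r--
l=1 r=19: min(8,14)*18=144 best=144 *, l++
l=2 r=19: min(16,14)*17=238 best=238 *, r--
l=2 r=18: min(16,4)*16=64 best=238, r--
l=2 r=17: min(16,4)*15=60 best=238, r--
l=2 r=16: min(16,2)*14=28 best=238, r--
l=2 r=15: min(16,20)*13=208 best=238, l++
l=3 r=15: min(10,20)*12=120 best=238, l++
l=4 r=15: min(15,20)*11=165 best=238, l++
l=5 r=15: min(8,20)*10=80 best=238, l++
l=6 r=15: min(16,20)*9=144 best=238, l++
l=7 r=15: min(15,20)*8=120 best=238, l++
l=8 r=15: min(9,20)*7=63 best=238, l++
l=9 r=15: min(2,20)*6=12 best=238, l++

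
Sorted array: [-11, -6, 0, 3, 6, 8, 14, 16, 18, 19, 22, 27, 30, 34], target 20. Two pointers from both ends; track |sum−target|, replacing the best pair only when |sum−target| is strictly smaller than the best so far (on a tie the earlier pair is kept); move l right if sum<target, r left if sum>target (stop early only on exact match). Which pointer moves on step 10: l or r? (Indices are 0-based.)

l

[0,13] -11+34=23 d=3 * → r--
[0,12] -11+30=19 d=1 * → l++
[1,12] -6+30=24 d=4 → r--
[1,11] -6+27=21 d=1 → r--
[1,10] -6+22=16 d=4 → l++
[2,10] 0+22=22 d=2 → r--
[2,9] 0+19=19 d=1 → l++
[3,9] 3+19=22 d=2 → r--
[3,8] 3+18=21 d=1 → r--
[3,7] 3+16=19 d=1 → l++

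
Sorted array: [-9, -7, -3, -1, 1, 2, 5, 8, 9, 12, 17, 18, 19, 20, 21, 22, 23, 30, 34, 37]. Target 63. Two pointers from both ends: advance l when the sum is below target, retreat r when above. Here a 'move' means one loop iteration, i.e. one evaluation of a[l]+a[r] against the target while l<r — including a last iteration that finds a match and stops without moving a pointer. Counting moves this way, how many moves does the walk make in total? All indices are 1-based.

19 moves

[1,20] -9+37=28 <63 → l++
[2,20] -7+37=30 <63 → l++
[3,20] -3+37=34 <63 → l++
[4,20] -1+37=36 <63 → l++
[5,20] 1+37=38 <63 → l++
[6,20] 2+37=39 <63 → l++
[7,20] 5+37=42 <63 → l++
[8,20] 8+37=45 <63 → l++
[9,20] 9+37=46 <63 → l++
[10,20] 12+37=49 <63 → l++
[11,20] 17+37=54 <63 → l++
[12,20] 18+37=55 <63 → l++
[13,20] 19+37=56 <63 → l++
[14,20] 20+37=57 <63 → l++
[15,20] 21+37=58 <63 → l++
[16,20] 22+37=59 <63 → l++
[17,20] 23+37=60 <63 → l++
[18,20] 30+37=67 >63 → r--
[18,19] 30+34=64 >63 → r--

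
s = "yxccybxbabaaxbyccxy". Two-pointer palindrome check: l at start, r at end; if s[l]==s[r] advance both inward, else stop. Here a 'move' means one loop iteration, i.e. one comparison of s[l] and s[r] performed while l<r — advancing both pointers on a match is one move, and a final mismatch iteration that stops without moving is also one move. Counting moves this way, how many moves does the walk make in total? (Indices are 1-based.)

8 moves

[1,19] 'y'=='y' → l++,r--
[2,18] 'x'=='x' → l++,r--
[3,17] 'c'=='c' → l++,r--
[4,16] 'c'=='c' → l++,r--
[5,15] 'y'=='y' → l++,r--
[6,14] 'b'=='b' → l++,r--
[7,13] 'x'=='x' → l++,r--
[8,12] 'b'!='a' → stop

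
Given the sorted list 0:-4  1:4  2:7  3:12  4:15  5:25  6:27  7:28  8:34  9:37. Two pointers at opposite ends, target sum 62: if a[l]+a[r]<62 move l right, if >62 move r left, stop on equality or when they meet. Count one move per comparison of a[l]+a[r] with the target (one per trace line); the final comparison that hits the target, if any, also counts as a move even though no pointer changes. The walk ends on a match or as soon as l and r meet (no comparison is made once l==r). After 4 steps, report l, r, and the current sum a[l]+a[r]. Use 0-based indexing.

l=4, r=9, sum=52

[0,9] -4+37=33 <62 → l++
[1,9] 4+37=41 <62 → l++
[2,9] 7+37=44 <62 → l++
[3,9] 12+37=49 <62 → l++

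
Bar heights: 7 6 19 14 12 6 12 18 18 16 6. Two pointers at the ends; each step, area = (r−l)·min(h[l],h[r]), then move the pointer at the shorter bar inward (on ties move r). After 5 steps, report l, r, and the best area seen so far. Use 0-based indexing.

l=0 r=10: min(7,6)*10=60 best=60 *, r--
l=0 r=9: min(7,16)*9=63 best=63 *, l++
l=1 r=9: min(6,16)*8=48 best=63, l++
l=2 r=9: min(19,16)*7=112 best=112 *, r--
l=2 r=8: min(19,18)*6=108 best=112, r--

l=2, r=7, best area=112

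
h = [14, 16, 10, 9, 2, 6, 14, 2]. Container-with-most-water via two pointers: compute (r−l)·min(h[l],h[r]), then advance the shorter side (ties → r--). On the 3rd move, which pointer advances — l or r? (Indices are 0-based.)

l=0 r=7: min(14,2)*7=14 best=14 *, r--
l=0 r=6: min(14,14)*6=84 best=84 *, r--
l=0 r=5: min(14,6)*5=30 best=84, r--

r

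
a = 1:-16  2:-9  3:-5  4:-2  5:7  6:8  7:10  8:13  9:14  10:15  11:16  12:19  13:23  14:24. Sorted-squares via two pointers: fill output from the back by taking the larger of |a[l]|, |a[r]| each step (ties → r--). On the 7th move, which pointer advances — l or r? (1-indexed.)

r

l=1 r=14: |-16|<=|24| out[14]=576, r--
l=1 r=13: |-16|<=|23| out[13]=529, r--
l=1 r=12: |-16|<=|19| out[12]=361, r--
l=1 r=11: |-16|<=|16| out[11]=256, r--
l=1 r=10: |-16|>|15| out[10]=256, l++
l=2 r=10: |-9|<=|15| out[9]=225, r--
l=2 r=9: |-9|<=|14| out[8]=196, r--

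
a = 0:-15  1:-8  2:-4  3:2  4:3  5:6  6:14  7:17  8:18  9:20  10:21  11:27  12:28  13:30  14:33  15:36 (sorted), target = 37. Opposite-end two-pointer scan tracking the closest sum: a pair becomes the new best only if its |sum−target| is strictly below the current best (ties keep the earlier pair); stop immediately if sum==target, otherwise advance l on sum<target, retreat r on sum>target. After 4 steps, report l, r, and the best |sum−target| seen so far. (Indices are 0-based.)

[0,15] -15+36=21 d=16 * → l++
[1,15] -8+36=28 d=9 * → l++
[2,15] -4+36=32 d=5 * → l++
[3,15] 2+36=38 d=1 * → r--

l=3, r=14, best |Δ|=1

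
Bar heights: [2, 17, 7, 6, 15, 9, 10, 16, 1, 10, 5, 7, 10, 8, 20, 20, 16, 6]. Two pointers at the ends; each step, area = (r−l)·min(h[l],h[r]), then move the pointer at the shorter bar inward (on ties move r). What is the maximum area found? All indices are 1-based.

max area = 240

[1,18] min(2,6)*17=34 best=34 * → l++
[2,18] min(17,6)*16=96 best=96 * → r--
[2,17] min(17,16)*15=240 best=240 * → r--
[2,16] min(17,20)*14=238 best=240 → l++
[3,16] min(7,20)*13=91 best=240 → l++
[4,16] min(6,20)*12=72 best=240 → l++
[5,16] min(15,20)*11=165 best=240 → l++
[6,16] min(9,20)*10=90 best=240 → l++
[7,16] min(10,20)*9=90 best=240 → l++
[8,16] min(16,20)*8=128 best=240 → l++
[9,16] min(1,20)*7=7 best=240 → l++
[10,16] min(10,20)*6=60 best=240 → l++
[11,16] min(5,20)*5=25 best=240 → l++
[12,16] min(7,20)*4=28 best=240 → l++
[13,16] min(10,20)*3=30 best=240 → l++
[14,16] min(8,20)*2=16 best=240 → l++
[15,16] min(20,20)*1=20 best=240 → r--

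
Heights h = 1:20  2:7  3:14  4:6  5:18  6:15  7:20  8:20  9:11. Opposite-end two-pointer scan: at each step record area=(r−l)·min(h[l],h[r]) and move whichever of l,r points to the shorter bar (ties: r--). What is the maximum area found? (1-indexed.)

[1,9] min(20,11)*8=88 best=88 * → r--
[1,8] min(20,20)*7=140 best=140 * → r--
[1,7] min(20,20)*6=120 best=140 → r--
[1,6] min(20,15)*5=75 best=140 → r--
[1,5] min(20,18)*4=72 best=140 → r--
[1,4] min(20,6)*3=18 best=140 → r--
[1,3] min(20,14)*2=28 best=140 → r--
[1,2] min(20,7)*1=7 best=140 → r--

max area = 140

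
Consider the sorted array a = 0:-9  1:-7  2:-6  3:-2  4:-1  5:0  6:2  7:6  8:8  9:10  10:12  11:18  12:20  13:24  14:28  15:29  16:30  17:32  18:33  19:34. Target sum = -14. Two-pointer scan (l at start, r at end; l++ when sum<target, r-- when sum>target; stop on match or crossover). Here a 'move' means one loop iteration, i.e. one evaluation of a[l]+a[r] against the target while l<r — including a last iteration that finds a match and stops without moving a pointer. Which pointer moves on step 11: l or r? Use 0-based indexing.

r

[0,19] -9+34=25 >-14 → r--
[0,18] -9+33=24 >-14 → r--
[0,17] -9+32=23 >-14 → r--
[0,16] -9+30=21 >-14 → r--
[0,15] -9+29=20 >-14 → r--
[0,14] -9+28=19 >-14 → r--
[0,13] -9+24=15 >-14 → r--
[0,12] -9+20=11 >-14 → r--
[0,11] -9+18=9 >-14 → r--
[0,10] -9+12=3 >-14 → r--
[0,9] -9+10=1 >-14 → r--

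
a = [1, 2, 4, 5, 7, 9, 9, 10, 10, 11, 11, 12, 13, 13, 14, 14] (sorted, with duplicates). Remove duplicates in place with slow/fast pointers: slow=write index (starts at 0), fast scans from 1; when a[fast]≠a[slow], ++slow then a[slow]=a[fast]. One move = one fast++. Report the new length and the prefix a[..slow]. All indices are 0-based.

length 11; prefix = [1, 2, 4, 5, 7, 9, 10, 11, 12, 13, 14]

(s=0,f=1) a[fast]=2≠a[slow]=1 write a[1]=2 → slow++,fast++
(s=1,f=2) a[fast]=4≠a[slow]=2 write a[2]=4 → slow++,fast++
(s=2,f=3) a[fast]=5≠a[slow]=4 write a[3]=5 → slow++,fast++
(s=3,f=4) a[fast]=7≠a[slow]=5 write a[4]=7 → slow++,fast++
(s=4,f=5) a[fast]=9≠a[slow]=7 write a[5]=9 → slow++,fast++
(s=5,f=6) a[fast]=9=a[slow] dup → fast++
(s=5,f=7) a[fast]=10≠a[slow]=9 write a[6]=10 → slow++,fast++
(s=6,f=8) a[fast]=10=a[slow] dup → fast++
(s=6,f=9) a[fast]=11≠a[slow]=10 write a[7]=11 → slow++,fast++
(s=7,f=10) a[fast]=11=a[slow] dup → fast++
(s=7,f=11) a[fast]=12≠a[slow]=11 write a[8]=12 → slow++,fast++
(s=8,f=12) a[fast]=13≠a[slow]=12 write a[9]=13 → slow++,fast++
(s=9,f=13) a[fast]=13=a[slow] dup → fast++
(s=9,f=14) a[fast]=14≠a[slow]=13 write a[10]=14 → slow++,fast++
(s=10,f=15) a[fast]=14=a[slow] dup → fast++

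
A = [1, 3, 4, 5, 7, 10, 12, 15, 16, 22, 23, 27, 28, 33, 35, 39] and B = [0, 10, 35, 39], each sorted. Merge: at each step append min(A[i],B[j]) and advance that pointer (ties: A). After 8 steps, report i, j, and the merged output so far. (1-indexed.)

[i=1,j=1] A[i]=1>B[j]=0 take 0 → j++
[i=1,j=2] A[i]=1<=B[j]=10 take 1 → i++
[i=2,j=2] A[i]=3<=B[j]=10 take 3 → i++
[i=3,j=2] A[i]=4<=B[j]=10 take 4 → i++
[i=4,j=2] A[i]=5<=B[j]=10 take 5 → i++
[i=5,j=2] A[i]=7<=B[j]=10 take 7 → i++
[i=6,j=2] A[i]=10<=B[j]=10 take 10 → i++
[i=7,j=2] A[i]=12>B[j]=10 take 10 → j++

i=7, j=3, merged so far=[0, 1, 3, 4, 5, 7, 10, 10]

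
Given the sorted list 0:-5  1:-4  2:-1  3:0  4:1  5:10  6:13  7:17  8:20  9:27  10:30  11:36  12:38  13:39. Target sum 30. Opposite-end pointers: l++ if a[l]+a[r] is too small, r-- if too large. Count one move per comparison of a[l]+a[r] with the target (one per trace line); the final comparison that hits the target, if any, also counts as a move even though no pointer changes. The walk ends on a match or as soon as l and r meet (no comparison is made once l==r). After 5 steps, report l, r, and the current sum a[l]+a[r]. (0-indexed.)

l=2, r=10, sum=29

[0,13] -5+39=34 >30 → r--
[0,12] -5+38=33 >30 → r--
[0,11] -5+36=31 >30 → r--
[0,10] -5+30=25 <30 → l++
[1,10] -4+30=26 <30 → l++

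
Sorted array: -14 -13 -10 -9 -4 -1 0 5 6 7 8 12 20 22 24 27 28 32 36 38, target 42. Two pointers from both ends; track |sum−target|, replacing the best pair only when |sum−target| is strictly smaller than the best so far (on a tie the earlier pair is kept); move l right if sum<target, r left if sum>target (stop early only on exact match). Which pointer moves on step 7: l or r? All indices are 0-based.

l

l=0 r=19: -14+38=24 d=18 *, l++
l=1 r=19: -13+38=25 d=17 *, l++
l=2 r=19: -10+38=28 d=14 *, l++
l=3 r=19: -9+38=29 d=13 *, l++
l=4 r=19: -4+38=34 d=8 *, l++
l=5 r=19: -1+38=37 d=5 *, l++
l=6 r=19: 0+38=38 d=4 *, l++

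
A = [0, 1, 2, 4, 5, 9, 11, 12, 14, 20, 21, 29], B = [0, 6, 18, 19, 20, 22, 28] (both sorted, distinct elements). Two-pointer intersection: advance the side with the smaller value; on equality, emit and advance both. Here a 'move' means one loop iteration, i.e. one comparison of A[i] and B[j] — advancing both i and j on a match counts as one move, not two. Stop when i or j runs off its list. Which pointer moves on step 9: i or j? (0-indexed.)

i

i=0 j=0: 0==0 emit, i++,j++
i=1 j=1: 1<6, i++
i=2 j=1: 2<6, i++
i=3 j=1: 4<6, i++
i=4 j=1: 5<6, i++
i=5 j=1: 9>6, j++
i=5 j=2: 9<18, i++
i=6 j=2: 11<18, i++
i=7 j=2: 12<18, i++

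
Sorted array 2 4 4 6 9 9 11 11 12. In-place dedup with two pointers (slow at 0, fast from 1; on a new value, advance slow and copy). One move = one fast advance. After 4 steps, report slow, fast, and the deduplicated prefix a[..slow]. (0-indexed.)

slow=3, fast=5, prefix=[2, 4, 6, 9]

(s=0,f=1) a[fast]=4≠a[slow]=2 write a[1]=4 → slow++,fast++
(s=1,f=2) a[fast]=4=a[slow] dup → fast++
(s=1,f=3) a[fast]=6≠a[slow]=4 write a[2]=6 → slow++,fast++
(s=2,f=4) a[fast]=9≠a[slow]=6 write a[3]=9 → slow++,fast++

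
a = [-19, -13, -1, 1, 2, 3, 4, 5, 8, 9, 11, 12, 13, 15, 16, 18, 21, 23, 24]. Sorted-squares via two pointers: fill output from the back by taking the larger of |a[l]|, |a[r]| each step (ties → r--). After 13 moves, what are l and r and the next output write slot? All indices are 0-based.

l=0 r=18: |-19|<=|24| out[18]=576, r--
l=0 r=17: |-19|<=|23| out[17]=529, r--
l=0 r=16: |-19|<=|21| out[16]=441, r--
l=0 r=15: |-19|>|18| out[15]=361, l++
l=1 r=15: |-13|<=|18| out[14]=324, r--
l=1 r=14: |-13|<=|16| out[13]=256, r--
l=1 r=13: |-13|<=|15| out[12]=225, r--
l=1 r=12: |-13|<=|13| out[11]=169, r--
l=1 r=11: |-13|>|12| out[10]=169, l++
l=2 r=11: |-1|<=|12| out[9]=144, r--
l=2 r=10: |-1|<=|11| out[8]=121, r--
l=2 r=9: |-1|<=|9| out[7]=81, r--
l=2 r=8: |-1|<=|8| out[6]=64, r--

l=2, r=7, next write slot=5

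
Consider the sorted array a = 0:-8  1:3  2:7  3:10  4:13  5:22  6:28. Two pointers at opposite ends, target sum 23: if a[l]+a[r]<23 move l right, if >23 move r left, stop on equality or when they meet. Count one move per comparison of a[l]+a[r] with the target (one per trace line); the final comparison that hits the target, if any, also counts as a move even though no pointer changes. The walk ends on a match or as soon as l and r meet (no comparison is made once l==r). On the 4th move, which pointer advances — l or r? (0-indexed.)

[0,6] -8+28=20 <23 → l++
[1,6] 3+28=31 >23 → r--
[1,5] 3+22=25 >23 → r--
[1,4] 3+13=16 <23 → l++

l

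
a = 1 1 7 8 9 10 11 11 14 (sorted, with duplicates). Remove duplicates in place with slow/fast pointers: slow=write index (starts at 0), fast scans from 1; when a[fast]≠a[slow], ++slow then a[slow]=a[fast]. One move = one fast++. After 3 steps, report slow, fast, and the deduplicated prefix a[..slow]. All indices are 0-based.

slow=2, fast=4, prefix=[1, 7, 8]

(s=0,f=1) a[fast]=1=a[slow] dup → fast++
(s=0,f=2) a[fast]=7≠a[slow]=1 write a[1]=7 → slow++,fast++
(s=1,f=3) a[fast]=8≠a[slow]=7 write a[2]=8 → slow++,fast++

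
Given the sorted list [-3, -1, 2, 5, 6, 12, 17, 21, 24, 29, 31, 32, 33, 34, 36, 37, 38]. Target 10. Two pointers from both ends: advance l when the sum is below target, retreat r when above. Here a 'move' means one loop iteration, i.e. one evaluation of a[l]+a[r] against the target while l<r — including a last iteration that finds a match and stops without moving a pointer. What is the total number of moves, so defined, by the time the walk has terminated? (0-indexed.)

l=0 r=16: -3+38=35 >10, r--
l=0 r=15: -3+37=34 >10, r--
l=0 r=14: -3+36=33 >10, r--
l=0 r=13: -3+34=31 >10, r--
l=0 r=12: -3+33=30 >10, r--
l=0 r=11: -3+32=29 >10, r--
l=0 r=10: -3+31=28 >10, r--
l=0 r=9: -3+29=26 >10, r--
l=0 r=8: -3+24=21 >10, r--
l=0 r=7: -3+21=18 >10, r--
l=0 r=6: -3+17=14 >10, r--
l=0 r=5: -3+12=9 <10, l++
l=1 r=5: -1+12=11 >10, r--
l=1 r=4: -1+6=5 <10, l++
l=2 r=4: 2+6=8 <10, l++
l=3 r=4: 5+6=11 >10, r--

16 moves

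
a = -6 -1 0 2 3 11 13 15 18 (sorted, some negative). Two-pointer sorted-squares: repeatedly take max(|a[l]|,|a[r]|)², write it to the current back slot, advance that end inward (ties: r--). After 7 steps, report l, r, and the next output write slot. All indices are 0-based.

l=1, r=2, next write slot=1

[0,8] |-6|<=|18| out[8]=324 → r--
[0,7] |-6|<=|15| out[7]=225 → r--
[0,6] |-6|<=|13| out[6]=169 → r--
[0,5] |-6|<=|11| out[5]=121 → r--
[0,4] |-6|>|3| out[4]=36 → l++
[1,4] |-1|<=|3| out[3]=9 → r--
[1,3] |-1|<=|2| out[2]=4 → r--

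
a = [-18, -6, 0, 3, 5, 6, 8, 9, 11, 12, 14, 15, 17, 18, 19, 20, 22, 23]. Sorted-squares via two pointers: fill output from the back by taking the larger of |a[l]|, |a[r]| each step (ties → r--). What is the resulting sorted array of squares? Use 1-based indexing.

[0, 9, 25, 36, 36, 64, 81, 121, 144, 196, 225, 289, 324, 324, 361, 400, 484, 529]

l=1 r=18: |-18|<=|23| out[18]=529, r--
l=1 r=17: |-18|<=|22| out[17]=484, r--
l=1 r=16: |-18|<=|20| out[16]=400, r--
l=1 r=15: |-18|<=|19| out[15]=361, r--
l=1 r=14: |-18|<=|18| out[14]=324, r--
l=1 r=13: |-18|>|17| out[13]=324, l++
l=2 r=13: |-6|<=|17| out[12]=289, r--
l=2 r=12: |-6|<=|15| out[11]=225, r--
l=2 r=11: |-6|<=|14| out[10]=196, r--
l=2 r=10: |-6|<=|12| out[9]=144, r--
l=2 r=9: |-6|<=|11| out[8]=121, r--
l=2 r=8: |-6|<=|9| out[7]=81, r--
l=2 r=7: |-6|<=|8| out[6]=64, r--
l=2 r=6: |-6|<=|6| out[5]=36, r--
l=2 r=5: |-6|>|5| out[4]=36, l++
l=3 r=5: |0|<=|5| out[3]=25, r--
l=3 r=4: |0|<=|3| out[2]=9, r--
l=3 r=3: |0|<=|0| out[1]=0, r--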